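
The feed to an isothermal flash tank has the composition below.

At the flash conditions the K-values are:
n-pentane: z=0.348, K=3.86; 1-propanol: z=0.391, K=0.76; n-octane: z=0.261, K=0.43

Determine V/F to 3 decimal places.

V/F = 0.651

Material balance + equilibrium reduce to Σ zᵢ(Kᵢ−1)/(1+V/F(Kᵢ−1)) = 0.
g(0) = ΣzᵢKᵢ − 1 = 0.753 and g(1) = 1 − Σzᵢ/Kᵢ = -0.212, so a root lies in (0, 1).
Newton iteration, V/F⁰ = 0.5:
  V/F = 0.500: g = 0.0949, g' = -0.677 → V/F = 0.640
  V/F = 0.640: g = 0.0065, g' = -0.597 → V/F = 0.651
Converged at V/F = 0.651.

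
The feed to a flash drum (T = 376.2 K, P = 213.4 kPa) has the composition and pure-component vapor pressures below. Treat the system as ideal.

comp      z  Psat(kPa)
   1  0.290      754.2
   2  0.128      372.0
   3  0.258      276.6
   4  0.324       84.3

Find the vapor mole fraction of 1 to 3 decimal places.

Raoult's law: Kᵢ = Pᵢˢᵃᵗ/P = Pᵢˢᵃᵗ/213.4.
  K_1 = 754.2/213.4 = 3.53421, K_2 = 372.0/213.4 = 1.74321, K_3 = 276.6/213.4 = 1.29616, K_4 = 84.3/213.4 = 0.39503
Rachford–Rice: g(V/F) = Σ zᵢ(Kᵢ−1)/(1+V/F(Kᵢ−1)) = 0.
g(0) = ΣzᵢKᵢ − 1 = 0.710 and g(1) = 1 − Σzᵢ/Kᵢ = -0.175, so a root lies in (0, 1).
Newton–Raphson from V/F = 0.49:
  V/F = 0.490: g = 0.1857, g' = -0.665 → V/F = 0.769
  V/F = 0.769: g = 0.0054, g' = -0.672 → V/F = 0.777
Converged at V/F = 0.777.
Compositions from xᵢ = zᵢ/(1+V/F(Kᵢ−1)), yᵢ = Kᵢxᵢ:
  1: x = 0.098, y = 0.345
  2: x = 0.081, y = 0.141
  3: x = 0.210, y = 0.272
  4: x = 0.611, y = 0.242

y_1 = 0.345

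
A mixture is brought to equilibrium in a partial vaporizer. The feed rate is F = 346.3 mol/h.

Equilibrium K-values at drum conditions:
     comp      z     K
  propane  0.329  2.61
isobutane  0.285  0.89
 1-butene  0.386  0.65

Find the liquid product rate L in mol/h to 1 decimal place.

Let ψ = V/F and solve Σ zᵢ(Kᵢ−1)/(1+ψ(Kᵢ−1)) = 0.
Feasibility: ΣzᵢKᵢ = 1.363, Σzᵢ/Kᵢ = 1.040 — both > 1, two phases present.
Iterate (Newton) starting at ψ = 0.5:
  ψ = 0.500: g = 0.0965, g' = -0.335 → ψ = 0.788
  ψ = 0.788: g = 0.0126, g' = -0.260 → ψ = 0.836
  ψ = 0.836: g = 0.0002, g' = -0.254 → ψ = 0.837
Converged at ψ = 0.837.
Then V = ψ·F = 0.8371·346.3 = 289.9 mol/h and L = F − V = 56.4 mol/h.

L = 56.4 mol/h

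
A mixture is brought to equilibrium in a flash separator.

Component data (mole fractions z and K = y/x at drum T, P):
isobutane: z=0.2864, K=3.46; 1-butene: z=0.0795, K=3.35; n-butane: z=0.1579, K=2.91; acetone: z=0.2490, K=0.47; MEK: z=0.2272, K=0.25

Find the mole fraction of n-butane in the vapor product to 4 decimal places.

y_n-butane = 0.2142

Iterate (Newton) starting at ψ = 0.5:
  ψ = 0.5000: g = 0.10391, g' = -1.0487 → ψ = 0.5991
  ψ = 0.5991: g = 0.00025, g' = -1.0558 → ψ = 0.5993
Converged at ψ = 0.5993.
Compositions from xᵢ = zᵢ/(1+ψ(Kᵢ−1)), yᵢ = Kᵢxᵢ:
  isobutane: x = 0.1157, y = 0.4005
  1-butene: x = 0.0330, y = 0.1106
  n-butane: x = 0.0736, y = 0.2142
  acetone: x = 0.3649, y = 0.1715
  MEK: x = 0.4127, y = 0.1032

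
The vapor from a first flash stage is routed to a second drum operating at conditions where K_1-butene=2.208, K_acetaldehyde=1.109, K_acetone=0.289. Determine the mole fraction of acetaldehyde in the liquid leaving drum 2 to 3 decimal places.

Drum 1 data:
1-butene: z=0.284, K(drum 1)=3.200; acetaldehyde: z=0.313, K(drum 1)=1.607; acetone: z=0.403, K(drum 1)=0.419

Drum 1:
Material balance + equilibrium reduce to Σ zᵢ(Kᵢ−1)/(1+ψ₁(Kᵢ−1)) = 0.
g(0) = ΣzᵢKᵢ − 1 = 0.581 and g(1) = 1 − Σzᵢ/Kᵢ = -0.245, so a root lies in (0, 1).
Iterate (Newton) starting at ψ₁ = 0.64:
  ψ₁ = 0.640: g = 0.0236, g' = -0.642 → ψ₁ = 0.677
Converged at ψ₁ = 0.677.
Drum-1 compositions:
  1-butene: x = 0.114, y = 0.365
  acetaldehyde: x = 0.222, y = 0.357
  acetone: x = 0.664, y = 0.278
Drum-2 feed = drum-1 vapor: z₂ = (0.3652, 0.3566, 0.2782).
Drum 2:
Rachford–Rice: g(ψ₂) = Σ zᵢ(Kᵢ−1)/(1+ψ₂(Kᵢ−1)) = 0.
g(0) = ΣzᵢKᵢ − 1 = 0.282 and g(1) = 1 − Σzᵢ/Kᵢ = -0.450, so a root lies in (0, 1).
Newton iteration, ψ₂⁰ = 0.5:
  ψ₂ = 0.500: g = 0.0050, g' = -0.550 → ψ₂ = 0.509
Converged at ψ₂ = 0.509.
  1-butene: x = 0.226, y = 0.499
  acetaldehyde: x = 0.338, y = 0.375
  acetone: x = 0.436, y = 0.126

x_acetaldehyde (drum 2) = 0.338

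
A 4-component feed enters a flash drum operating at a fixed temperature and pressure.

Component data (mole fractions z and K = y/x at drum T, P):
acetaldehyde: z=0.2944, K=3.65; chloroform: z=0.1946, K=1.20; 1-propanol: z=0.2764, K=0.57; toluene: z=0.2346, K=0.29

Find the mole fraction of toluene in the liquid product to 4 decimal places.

Let ψ = V/F and solve Σ zᵢ(Kᵢ−1)/(1+ψ(Kᵢ−1)) = 0.
Feasibility: ΣzᵢKᵢ = 1.5337, Σzᵢ/Kᵢ = 1.5367 — both > 1, two phases present.
Newton iteration, ψ⁰ = 0.5:
  ψ = 0.5000: g = -0.03871, g' = -0.7561 → ψ = 0.4488
  ψ = 0.4488: g = 0.00032, g' = -0.7711 → ψ = 0.4492
Converged at ψ = 0.4492.
Compositions from xᵢ = zᵢ/(1+ψ(Kᵢ−1)), yᵢ = Kᵢxᵢ:
  acetaldehyde: x = 0.1344, y = 0.4906
  chloroform: x = 0.1786, y = 0.2143
  1-propanol: x = 0.3426, y = 0.1953
  toluene: x = 0.3445, y = 0.0999

x_toluene = 0.3445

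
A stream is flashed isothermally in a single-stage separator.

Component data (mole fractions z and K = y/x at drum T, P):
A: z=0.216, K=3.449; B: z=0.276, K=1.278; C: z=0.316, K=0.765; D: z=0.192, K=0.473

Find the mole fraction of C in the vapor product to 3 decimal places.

Let ψ = V/F and solve Σ zᵢ(Kᵢ−1)/(1+ψ(Kᵢ−1)) = 0.
g(0) = ΣzᵢKᵢ − 1 = 0.430 and g(1) = 1 − Σzᵢ/Kᵢ = -0.098, so a root lies in (0, 1).
Newton iteration, ψ⁰ = 0.69:
  ψ = 0.690: g = 0.0134, g' = -0.351 → ψ = 0.728
Converged at ψ = 0.728.
Compositions from xᵢ = zᵢ/(1+ψ(Kᵢ−1)), yᵢ = Kᵢxᵢ:
  A: x = 0.078, y = 0.268
  B: x = 0.230, y = 0.293
  C: x = 0.381, y = 0.292
  D: x = 0.312, y = 0.147

y_C = 0.292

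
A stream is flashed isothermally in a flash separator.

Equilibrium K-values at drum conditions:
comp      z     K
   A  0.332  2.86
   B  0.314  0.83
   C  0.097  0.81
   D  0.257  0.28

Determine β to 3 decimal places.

β = 0.426

Rachford–Rice: g(β) = Σ zᵢ(Kᵢ−1)/(1+β(Kᵢ−1)) = 0.
Check two-phase: ΣzᵢKᵢ = 1.361 > 1 and Σzᵢ/Kᵢ = 1.532 > 1, so g(0) = 0.361 > 0 and g(1) = -0.532 < 0.
Newton–Raphson from β = 0.51:
  β = 0.510: g = -0.0544, g' = -0.650 → β = 0.426
Converged at β = 0.426.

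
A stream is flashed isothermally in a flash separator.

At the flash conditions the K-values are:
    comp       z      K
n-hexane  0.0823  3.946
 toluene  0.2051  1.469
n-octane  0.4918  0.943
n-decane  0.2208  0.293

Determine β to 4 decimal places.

β = 0.2677

Rachford–Rice: g(β) = Σ zᵢ(Kᵢ−1)/(1+β(Kᵢ−1)) = 0.
Feasibility: ΣzᵢKᵢ = 1.1545, Σzᵢ/Kᵢ = 1.4356 — both > 1, two phases present.
Iterate (Newton) starting at β = 0.5:
  β = 0.5000: g = -0.09436, g' = -0.4121 → β = 0.2711
  β = 0.2711: g = -0.00144, g' = -0.4269 → β = 0.2677
Converged at β = 0.2677.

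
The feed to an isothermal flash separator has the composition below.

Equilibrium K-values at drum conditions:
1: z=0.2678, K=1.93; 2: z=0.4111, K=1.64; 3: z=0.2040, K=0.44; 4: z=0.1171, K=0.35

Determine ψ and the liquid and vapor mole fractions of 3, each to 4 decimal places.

ψ = 0.7098, x_3 = 0.3386, y_3 = 0.1490

Let ψ = V/F and solve Σ zᵢ(Kᵢ−1)/(1+ψ(Kᵢ−1)) = 0.
Feasibility: ΣzᵢKᵢ = 1.3218, Σzᵢ/Kᵢ = 1.1876 — both > 1, two phases present.
Newton iteration, ψ⁰ = 0.39:
  ψ = 0.3900: g = 0.14519, g' = -0.4261 → ψ = 0.7308
  ψ = 0.7308: g = -0.01081, g' = -0.5231 → ψ = 0.7101
  ψ = 0.7101: g = -0.00013, g' = -0.5106 → ψ = 0.7098
Converged at ψ = 0.7098.
Compositions from xᵢ = zᵢ/(1+ψ(Kᵢ−1)), yᵢ = Kᵢxᵢ:
  1: x = 0.1613, y = 0.3113
  2: x = 0.2827, y = 0.4636
  3: x = 0.3386, y = 0.1490
  4: x = 0.2174, y = 0.0761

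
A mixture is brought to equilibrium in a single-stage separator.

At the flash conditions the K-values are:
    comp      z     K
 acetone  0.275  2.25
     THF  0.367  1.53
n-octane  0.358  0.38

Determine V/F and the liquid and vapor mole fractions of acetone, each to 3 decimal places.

Material balance + equilibrium reduce to Σ zᵢ(Kᵢ−1)/(1+V/F(Kᵢ−1)) = 0.
Check two-phase: ΣzᵢKᵢ = 1.316 > 1 and Σzᵢ/Kᵢ = 1.304 > 1, so g(0) = 0.316 > 0 and g(1) = -0.304 < 0.
Newton iteration, V/F⁰ = 0.5:
  V/F = 0.500: g = 0.0436, g' = -0.516 → V/F = 0.585
  V/F = 0.585: g = -0.0010, g' = -0.542 → V/F = 0.583
Converged at V/F = 0.583.
Compositions from xᵢ = zᵢ/(1+V/F(Kᵢ−1)), yᵢ = Kᵢxᵢ:
  acetone: x = 0.159, y = 0.358
  THF: x = 0.280, y = 0.429
  n-octane: x = 0.560, y = 0.213

V/F = 0.583, x_acetone = 0.159, y_acetone = 0.358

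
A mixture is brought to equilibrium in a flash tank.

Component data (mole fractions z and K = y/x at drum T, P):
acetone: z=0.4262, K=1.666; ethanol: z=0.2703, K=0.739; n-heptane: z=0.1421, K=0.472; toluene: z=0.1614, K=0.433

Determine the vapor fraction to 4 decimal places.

ψ = 0.1610

Rachford–Rice: g(ψ) = Σ zᵢ(Kᵢ−1)/(1+ψ(Kᵢ−1)) = 0.
Check two-phase: ΣzᵢKᵢ = 1.0468 > 1 and Σzᵢ/Kᵢ = 1.2954 > 1, so g(0) = 0.0468 > 0 and g(1) = -0.2954 < 0.
Iterate (Newton) starting at ψ = 0.5:
  ψ = 0.5000: g = -0.09786, g' = -0.3050 → ψ = 0.1791
  ψ = 0.1791: g = -0.00513, g' = -0.2838 → ψ = 0.1610
Converged at ψ = 0.1610.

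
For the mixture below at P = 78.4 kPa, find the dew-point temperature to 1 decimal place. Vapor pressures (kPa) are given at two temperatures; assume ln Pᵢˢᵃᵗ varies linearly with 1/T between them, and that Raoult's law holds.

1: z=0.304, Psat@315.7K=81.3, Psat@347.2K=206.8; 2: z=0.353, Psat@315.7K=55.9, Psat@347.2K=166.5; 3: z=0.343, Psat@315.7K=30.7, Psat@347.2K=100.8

T = 329.4 K

Dew-point temperature: Σzᵢ·P/Pᵢˢᵃᵗ(T) = 1. Interpolate ln Pᵢˢᵃᵗ = aᵢ + bᵢ/T.
  T = 315.7 K: ΣzᵢP/Pᵢˢᵃᵗ = 1.6642
  T = 347.2 K: ΣzᵢP/Pᵢˢᵃᵗ = 0.5482
  T = 331.4 K: ΣzᵢP/Pᵢˢᵃᵗ = 0.9309
  T = 323.5 K: ΣzᵢP/Pᵢˢᵃᵗ = 1.2378
  T = 327.4 K: ΣzᵢP/Pᵢˢᵃᵗ = 1.0734
  T = 329.4 K: ΣzᵢP/Pᵢˢᵃᵗ = 0.9992
Interpolating between 327.4 K and 329.4 K gives T ≈ 329.4 K.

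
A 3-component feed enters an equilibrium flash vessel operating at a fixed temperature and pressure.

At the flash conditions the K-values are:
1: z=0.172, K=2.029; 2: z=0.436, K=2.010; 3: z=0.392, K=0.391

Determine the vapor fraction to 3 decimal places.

ψ = 0.612

Material balance + equilibrium reduce to Σ zᵢ(Kᵢ−1)/(1+ψ(Kᵢ−1)) = 0.
Feasibility: ΣzᵢKᵢ = 1.379, Σzᵢ/Kᵢ = 1.304 — both > 1, two phases present.
Iterate (Newton) starting at ψ = 0.5:
  ψ = 0.500: g = 0.0662, g' = -0.576 → ψ = 0.615
  ψ = 0.615: g = -0.0016, g' = -0.609 → ψ = 0.612
Converged at ψ = 0.612.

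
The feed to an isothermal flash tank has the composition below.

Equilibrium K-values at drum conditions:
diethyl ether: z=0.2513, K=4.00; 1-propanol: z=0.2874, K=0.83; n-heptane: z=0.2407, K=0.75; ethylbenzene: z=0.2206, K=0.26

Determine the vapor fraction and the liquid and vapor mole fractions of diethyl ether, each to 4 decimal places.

Rachford–Rice: g(ψ) = Σ zᵢ(Kᵢ−1)/(1+ψ(Kᵢ−1)) = 0.
Check two-phase: ΣzᵢKᵢ = 1.4816 > 1 and Σzᵢ/Kᵢ = 1.5785 > 1, so g(0) = 0.4816 > 0 and g(1) = -0.5785 < 0.
Iterate (Newton) starting at ψ = 0.47:
  ψ = 0.4700: g = -0.05876, g' = -0.7025 → ψ = 0.3864
  ψ = 0.3864: g = 0.00168, g' = -0.7500 → ψ = 0.3886
Converged at ψ = 0.3886.
Compositions from xᵢ = zᵢ/(1+ψ(Kᵢ−1)), yᵢ = Kᵢxᵢ:
  diethyl ether: x = 0.1160, y = 0.4641
  1-propanol: x = 0.3077, y = 0.2554
  n-heptane: x = 0.2666, y = 0.1999
  ethylbenzene: x = 0.3096, y = 0.0805

ψ = 0.3886, x_diethyl ether = 0.1160, y_diethyl ether = 0.4641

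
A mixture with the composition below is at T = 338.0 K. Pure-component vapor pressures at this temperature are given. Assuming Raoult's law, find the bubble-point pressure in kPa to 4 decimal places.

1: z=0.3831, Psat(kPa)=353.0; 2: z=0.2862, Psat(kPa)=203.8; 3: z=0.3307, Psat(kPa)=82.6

At the bubble point ψ → 0, so ΣzᵢKᵢ = 1 with Kᵢ = Pᵢˢᵃᵗ/P ⇒ P = ΣzᵢPᵢˢᵃᵗ.
P = 0.3831·353.0 + 0.2862·203.8 + 0.3307·82.6 = 220.8777 kPa

Pbub = 220.8777 kPa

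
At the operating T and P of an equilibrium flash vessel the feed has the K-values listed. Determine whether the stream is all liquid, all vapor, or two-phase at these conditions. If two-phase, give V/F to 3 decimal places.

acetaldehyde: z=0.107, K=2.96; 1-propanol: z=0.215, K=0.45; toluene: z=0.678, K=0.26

ΣzᵢKᵢ = 0.590; Σzᵢ/Kᵢ = 3.122.
Since ΣzᵢKᵢ < 1 the mixture is below its bubble point — single liquid phase.

all liquid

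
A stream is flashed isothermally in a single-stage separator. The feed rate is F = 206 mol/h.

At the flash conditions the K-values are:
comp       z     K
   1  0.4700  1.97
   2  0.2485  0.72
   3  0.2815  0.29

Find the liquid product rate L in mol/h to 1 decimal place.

Material balance + equilibrium reduce to Σ zᵢ(Kᵢ−1)/(1+ψ(Kᵢ−1)) = 0.
Check two-phase: ΣzᵢKᵢ = 1.1865 > 1 and Σzᵢ/Kᵢ = 1.5544 > 1, so g(0) = 0.1865 > 0 and g(1) = -0.5544 < 0.
Newton iteration, ψ⁰ = 0.5:
  ψ = 0.5000: g = -0.08377, g' = -0.5680 → ψ = 0.3525
  ψ = 0.3525: g = -0.00405, g' = -0.5220 → ψ = 0.3447
Converged at ψ = 0.3447.
Then V = ψ·F = 0.3447·206 = 71.0 mol/h and L = F − V = 135.0 mol/h.

L = 135.0 mol/h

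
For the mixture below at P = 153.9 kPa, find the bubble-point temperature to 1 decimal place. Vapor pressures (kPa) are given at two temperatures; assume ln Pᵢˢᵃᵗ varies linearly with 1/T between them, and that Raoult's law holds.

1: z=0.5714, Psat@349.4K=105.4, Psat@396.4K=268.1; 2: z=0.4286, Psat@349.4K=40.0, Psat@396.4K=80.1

Bubble-point temperature: ΣzᵢPᵢˢᵃᵗ(T) = P. Interpolate ln Pᵢˢᵃᵗ = aᵢ + bᵢ/T.
  T = 349.4 K: ΣzᵢPᵢˢᵃᵗ = 77.37 kPa
  T = 396.4 K: ΣzᵢPᵢˢᵃᵗ = 187.52 kPa
  T = 372.9 K: ΣzᵢPᵢˢᵃᵗ = 123.72 kPa
  T = 384.6 K: ΣzᵢPᵢˢᵃᵗ = 153.11 kPa
  T = 390.5 K: ΣzᵢPᵢˢᵃᵗ = 169.70 kPa
  T = 387.6 K: ΣzᵢPᵢˢᵃᵗ = 161.39 kPa
  T = 386.1 K: ΣzᵢPᵢˢᵃᵗ = 157.21 kPa
Interpolating between 384.6 K and 386.1 K gives T ≈ 384.9 K.

T = 384.9 K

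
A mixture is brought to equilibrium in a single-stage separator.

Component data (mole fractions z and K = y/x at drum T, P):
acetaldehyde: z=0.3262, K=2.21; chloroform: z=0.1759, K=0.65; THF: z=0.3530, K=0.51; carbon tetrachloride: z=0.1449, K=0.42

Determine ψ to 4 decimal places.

ψ = 0.1317

Material balance + equilibrium reduce to Σ zᵢ(Kᵢ−1)/(1+ψ(Kᵢ−1)) = 0.
Feasibility: ΣzᵢKᵢ = 1.0761, Σzᵢ/Kᵢ = 1.4554 — both > 1, two phases present.
Newton iteration, ψ⁰ = 0.5:
  ψ = 0.5000: g = -0.17617, g' = -0.4624 → ψ = 0.1190
  ψ = 0.1190: g = 0.00681, g' = -0.5402 → ψ = 0.1316
  ψ = 0.1316: g = 0.00005, g' = -0.5330 → ψ = 0.1317
Converged at ψ = 0.1317.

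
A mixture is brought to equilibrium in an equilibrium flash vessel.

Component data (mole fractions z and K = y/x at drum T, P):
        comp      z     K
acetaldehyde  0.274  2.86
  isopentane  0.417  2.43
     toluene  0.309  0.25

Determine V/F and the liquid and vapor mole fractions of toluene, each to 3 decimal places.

V/F = 0.727, x_toluene = 0.679, y_toluene = 0.170

Iterate (Newton) starting at V/F = 0.36:
  V/F = 0.360: g = 0.3814, g' = -1.038 → V/F = 0.728
  V/F = 0.728: g = -0.0012, g' = -1.218 → V/F = 0.727
Converged at V/F = 0.727.
Compositions from xᵢ = zᵢ/(1+V/F(Kᵢ−1)), yᵢ = Kᵢxᵢ:
  acetaldehyde: x = 0.117, y = 0.333
  isopentane: x = 0.205, y = 0.497
  toluene: x = 0.679, y = 0.170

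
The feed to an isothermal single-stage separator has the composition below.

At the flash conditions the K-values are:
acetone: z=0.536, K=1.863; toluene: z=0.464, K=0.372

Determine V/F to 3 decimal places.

V/F = 0.316

Binary case is linear: z₁(K₁−1)(1+V/F(K₂−1)) + z₂(K₂−1)(1+V/F(K₁−1)) = 0
⇒ V/F = [z₁(K₁−1)+z₂(K₂−1)] / [−(K₁−1)(K₂−1)] = 0.1712/0.5420 = 0.316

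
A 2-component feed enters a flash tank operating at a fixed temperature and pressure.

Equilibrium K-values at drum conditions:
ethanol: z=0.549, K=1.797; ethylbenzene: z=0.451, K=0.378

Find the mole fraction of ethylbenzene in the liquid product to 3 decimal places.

x_ethylbenzene = 0.562

Material balance + equilibrium reduce to Σ zᵢ(Kᵢ−1)/(1+β(Kᵢ−1)) = 0.
g(0) = ΣzᵢKᵢ − 1 = 0.157 and g(1) = 1 − Σzᵢ/Kᵢ = -0.499, so a root lies in (0, 1).
Binary case is linear: z₁(K₁−1)(1+β(K₂−1)) + z₂(K₂−1)(1+β(K₁−1)) = 0
⇒ β = [z₁(K₁−1)+z₂(K₂−1)] / [−(K₁−1)(K₂−1)] = 0.1570/0.4957 = 0.317
Compositions from xᵢ = zᵢ/(1+β(Kᵢ−1)), yᵢ = Kᵢxᵢ:
  ethanol: x = 0.438, y = 0.788
  ethylbenzene: x = 0.562, y = 0.212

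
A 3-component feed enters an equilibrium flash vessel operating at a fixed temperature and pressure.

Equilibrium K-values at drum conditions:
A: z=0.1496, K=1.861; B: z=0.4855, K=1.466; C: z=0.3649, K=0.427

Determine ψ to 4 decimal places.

Material balance + equilibrium reduce to Σ zᵢ(Kᵢ−1)/(1+ψ(Kᵢ−1)) = 0.
Feasibility: ΣzᵢKᵢ = 1.1460, Σzᵢ/Kᵢ = 1.2661 — both > 1, two phases present.
Newton iteration, ψ⁰ = 0.5:
  ψ = 0.5000: g = -0.01951, g' = -0.3589 → ψ = 0.4456
  ψ = 0.4456: g = -0.00036, g' = -0.3463 → ψ = 0.4446
Converged at ψ = 0.4446.

ψ = 0.4446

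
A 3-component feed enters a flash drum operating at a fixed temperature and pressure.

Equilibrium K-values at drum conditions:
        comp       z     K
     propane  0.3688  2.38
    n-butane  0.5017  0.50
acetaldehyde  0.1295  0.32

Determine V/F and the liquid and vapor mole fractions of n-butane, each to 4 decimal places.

Material balance + equilibrium reduce to Σ zᵢ(Kᵢ−1)/(1+V/F(Kᵢ−1)) = 0.
Check two-phase: ΣzᵢKᵢ = 1.1700 > 1 and Σzᵢ/Kᵢ = 1.5630 > 1, so g(0) = 0.1700 > 0 and g(1) = -0.5630 < 0.
Newton iteration, V/F⁰ = 0.5:
  V/F = 0.5000: g = -0.16674, g' = -0.6064 → V/F = 0.2250
  V/F = 0.2250: g = 0.00174, g' = -0.6517 → V/F = 0.2277
Converged at V/F = 0.2277.
Compositions from xᵢ = zᵢ/(1+V/F(Kᵢ−1)), yᵢ = Kᵢxᵢ:
  propane: x = 0.2806, y = 0.6679
  n-butane: x = 0.5662, y = 0.2831
  acetaldehyde: x = 0.1532, y = 0.0490

V/F = 0.2277, x_n-butane = 0.5662, y_n-butane = 0.2831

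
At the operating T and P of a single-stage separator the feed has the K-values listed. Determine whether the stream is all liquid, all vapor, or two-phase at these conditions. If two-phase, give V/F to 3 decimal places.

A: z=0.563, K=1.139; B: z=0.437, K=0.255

ΣzᵢKᵢ = 0.753; Σzᵢ/Kᵢ = 2.208.
Since ΣzᵢKᵢ < 1 the mixture is below its bubble point — single liquid phase.

all liquid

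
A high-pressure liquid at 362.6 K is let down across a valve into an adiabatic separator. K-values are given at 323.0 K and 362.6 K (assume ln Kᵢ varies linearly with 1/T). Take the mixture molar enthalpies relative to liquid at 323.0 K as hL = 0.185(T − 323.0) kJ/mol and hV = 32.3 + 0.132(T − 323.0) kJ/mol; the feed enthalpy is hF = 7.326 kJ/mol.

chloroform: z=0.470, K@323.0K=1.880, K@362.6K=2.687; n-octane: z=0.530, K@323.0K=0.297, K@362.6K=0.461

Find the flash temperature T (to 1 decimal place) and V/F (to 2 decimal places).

T = 330.8 K, V/F = 0.18

Adiabatic flash: solve Rachford–Rice at each trial T, then check hF = ψ·hV(T) + (1−ψ)·hL(T).
  T = 323.0 K: K = (1.880, 0.297), RR gives ψ = 0.066, H_out = 2.141 kJ/mol
  T = 362.6 K: K = (2.687, 0.461), RR gives ψ = 0.558, H_out = 24.173 kJ/mol
  T = 342.8 K: K = (2.271, 0.375), RR gives ψ = 0.335, H_out = 14.121 kJ/mol
  T = 332.9 K: K = (2.072, 0.335), RR gives ψ = 0.212, H_out = 8.572 kJ/mol
  T = 327.9 K: K = (1.974, 0.315), RR gives ψ = 0.142, H_out = 5.472 kJ/mol
  T = 330.4 K: K = (2.023, 0.325), RR gives ψ = 0.178, H_out = 7.054 kJ/mol
  T = 331.6 K: K = (2.046, 0.330), RR gives ψ = 0.195, H_out = 7.790 kJ/mol
Linear interpolation between T = 330.4 (H_out = 7.054) and T = 331.6 (H_out = 7.790) on hF = 7.326 gives T ≈ 330.8 K, at which ψ = 0.18.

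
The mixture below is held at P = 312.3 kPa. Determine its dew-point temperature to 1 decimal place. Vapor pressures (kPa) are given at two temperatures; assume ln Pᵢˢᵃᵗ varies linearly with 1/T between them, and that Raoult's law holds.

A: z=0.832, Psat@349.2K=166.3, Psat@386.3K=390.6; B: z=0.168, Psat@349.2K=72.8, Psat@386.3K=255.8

T = 380.4 K

Dew-point temperature: Σzᵢ·P/Pᵢˢᵃᵗ(T) = 1. Interpolate ln Pᵢˢᵃᵗ = aᵢ + bᵢ/T.
  T = 349.2 K: ΣzᵢP/Pᵢˢᵃᵗ = 2.2831
  T = 386.3 K: ΣzᵢP/Pᵢˢᵃᵗ = 0.8703
  T = 367.8 K: ΣzᵢP/Pᵢˢᵃᵗ = 1.3685
  T = 377.1 K: ΣzᵢP/Pᵢˢᵃᵗ = 1.0830
  T = 381.7 K: ΣzᵢP/Pᵢˢᵃᵗ = 0.9694
  T = 379.4 K: ΣzᵢP/Pᵢˢᵃᵗ = 1.0243
Interpolating between 379.4 K and 381.7 K gives T ≈ 380.4 K.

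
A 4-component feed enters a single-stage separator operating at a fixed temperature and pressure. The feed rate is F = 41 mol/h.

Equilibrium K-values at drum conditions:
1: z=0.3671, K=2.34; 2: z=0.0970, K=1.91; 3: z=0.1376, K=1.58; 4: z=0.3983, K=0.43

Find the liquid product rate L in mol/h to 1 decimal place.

L = 13.2 mol/h

Rachford–Rice: g(V/F) = Σ zᵢ(Kᵢ−1)/(1+V/F(Kᵢ−1)) = 0.
Check two-phase: ΣzᵢKᵢ = 1.4330 > 1 and Σzᵢ/Kᵢ = 1.2210 > 1, so g(0) = 0.4330 > 0 and g(1) = -0.2210 < 0.
Newton iteration, V/F⁰ = 0.5:
  V/F = 0.5000: g = 0.09957, g' = -0.5552 → V/F = 0.6793
  V/F = 0.6793: g = -0.00118, g' = -0.5797 → V/F = 0.6773
Converged at V/F = 0.6773.
Then V = V/F·F = 0.6773·41 = 27.8 mol/h and L = F − V = 13.2 mol/h.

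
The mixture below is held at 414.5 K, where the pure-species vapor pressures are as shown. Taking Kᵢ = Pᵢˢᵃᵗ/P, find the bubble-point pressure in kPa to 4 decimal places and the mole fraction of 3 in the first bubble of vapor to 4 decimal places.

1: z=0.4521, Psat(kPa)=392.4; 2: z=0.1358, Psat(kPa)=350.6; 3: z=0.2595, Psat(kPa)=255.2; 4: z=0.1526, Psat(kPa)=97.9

At the bubble point ψ → 0, so ΣzᵢKᵢ = 1 with Kᵢ = Pᵢˢᵃᵗ/P ⇒ P = ΣzᵢPᵢˢᵃᵗ.
P = 0.4521·392.4 + 0.1358·350.6 + 0.2595·255.2 + 0.1526·97.9 = 306.1795 kPa
yᵢ = zᵢPᵢˢᵃᵗ/P ⇒ y_3 = 0.2595·255.2/306.1795 = 0.2163

Pbub = 306.1795 kPa, y_3 = 0.2163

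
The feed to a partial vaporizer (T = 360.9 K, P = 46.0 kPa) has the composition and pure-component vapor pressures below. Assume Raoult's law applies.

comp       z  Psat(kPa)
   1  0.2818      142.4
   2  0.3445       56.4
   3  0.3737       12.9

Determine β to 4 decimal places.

Raoult's law: Kᵢ = Pᵢˢᵃᵗ/P = Pᵢˢᵃᵗ/46.0.
  K_1 = 142.4/46.0 = 3.095652, K_2 = 56.4/46.0 = 1.226087, K_3 = 12.9/46.0 = 0.280435
Let β = V/F and solve Σ zᵢ(Kᵢ−1)/(1+β(Kᵢ−1)) = 0.
g(0) = ΣzᵢKᵢ − 1 = 0.3995 and g(1) = 1 − Σzᵢ/Kᵢ = -0.7046, so a root lies in (0, 1).
Newton iteration, β⁰ = 0.5:
  β = 0.5000: g = -0.06166, g' = -0.7814 → β = 0.4211
  β = 0.4211: g = -0.00097, g' = -0.7622 → β = 0.4198
Converged at β = 0.4198.

β = 0.4198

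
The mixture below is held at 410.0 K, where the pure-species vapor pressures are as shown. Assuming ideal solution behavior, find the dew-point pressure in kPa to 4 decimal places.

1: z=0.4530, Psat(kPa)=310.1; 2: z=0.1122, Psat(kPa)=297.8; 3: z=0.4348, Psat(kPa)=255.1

At the dew point ψ → 1, so Σzᵢ/Kᵢ = 1 with Kᵢ = Pᵢˢᵃᵗ/P ⇒ 1/P = Σzᵢ/Pᵢˢᵃᵗ.
1/P = 0.4530/310.1 + 0.1122/297.8 + 0.4348/255.1 = 0.0035420 ⇒ P = 282.3254 kPa

Pdew = 282.3254 kPa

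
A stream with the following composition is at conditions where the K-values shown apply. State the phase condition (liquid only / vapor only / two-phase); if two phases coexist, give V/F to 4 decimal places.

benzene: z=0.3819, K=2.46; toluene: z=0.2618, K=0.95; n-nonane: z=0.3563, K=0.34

ΣzᵢKᵢ = 1.3093; Σzᵢ/Kᵢ = 1.4788.
Both exceed 1, so a two-phase solution exists.
Newton iteration, ψ⁰ = 0.54:
  ψ = 0.5400: g = -0.06706, g' = -0.6299 → ψ = 0.4335
  ψ = 0.4335: g = -0.00135, g' = -0.6105 → ψ = 0.4313
Converged at ψ = 0.4313.

two-phase, V/F = 0.4313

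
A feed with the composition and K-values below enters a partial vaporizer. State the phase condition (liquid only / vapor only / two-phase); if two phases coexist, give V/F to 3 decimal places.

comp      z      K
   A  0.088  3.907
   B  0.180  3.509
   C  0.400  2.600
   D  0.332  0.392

ΣzᵢKᵢ = 2.146; Σzᵢ/Kᵢ = 1.075.
Both exceed 1, so a two-phase solution exists.
Let ψ = V/F and solve Σ zᵢ(Kᵢ−1)/(1+ψ(Kᵢ−1)) = 0.
Newton iteration, ψ⁰ = 0.5:
  ψ = 0.500: g = 0.3701, g' = -0.916 → ψ = 0.904
  ψ = 0.904: g = 0.0220, g' = -0.939 → ψ = 0.928
  ψ = 0.928: g = -0.0003, g' = -0.968 → ψ = 0.927
Converged at ψ = 0.927.

two-phase, V/F = 0.927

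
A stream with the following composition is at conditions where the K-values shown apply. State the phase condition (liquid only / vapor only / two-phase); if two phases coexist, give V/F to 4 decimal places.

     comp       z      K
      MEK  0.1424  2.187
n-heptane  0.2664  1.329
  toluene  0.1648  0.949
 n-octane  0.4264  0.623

ΣzᵢKᵢ = 1.0875; Σzᵢ/Kᵢ = 1.1237.
Both exceed 1, so a two-phase solution exists.
Let ψ = V/F and solve Σ zᵢ(Kᵢ−1)/(1+ψ(Kᵢ−1)) = 0.
Newton–Raphson from ψ = 0.59:
  ψ = 0.5900: g = -0.04260, g' = -0.1903 → ψ = 0.3662
  ψ = 0.3662: g = 0.00098, g' = -0.2025 → ψ = 0.3710
Converged at ψ = 0.3710.

two-phase, V/F = 0.3710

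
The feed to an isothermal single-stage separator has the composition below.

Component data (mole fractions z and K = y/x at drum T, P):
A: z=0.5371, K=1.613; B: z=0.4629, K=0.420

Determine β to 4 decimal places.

β = 0.1709

Rachford–Rice: g(β) = Σ zᵢ(Kᵢ−1)/(1+β(Kᵢ−1)) = 0.
Feasibility: ΣzᵢKᵢ = 1.0608, Σzᵢ/Kᵢ = 1.4351 — both > 1, two phases present.
Binary case is linear: z₁(K₁−1)(1+β(K₂−1)) + z₂(K₂−1)(1+β(K₁−1)) = 0
⇒ β = [z₁(K₁−1)+z₂(K₂−1)] / [−(K₁−1)(K₂−1)] = 0.06076/0.35554 = 0.1709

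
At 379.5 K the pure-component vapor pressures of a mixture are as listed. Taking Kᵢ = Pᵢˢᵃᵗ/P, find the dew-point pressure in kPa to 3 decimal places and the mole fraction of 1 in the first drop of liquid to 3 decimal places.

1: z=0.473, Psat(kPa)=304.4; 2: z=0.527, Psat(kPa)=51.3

At the dew point ψ → 1, so Σzᵢ/Kᵢ = 1 with Kᵢ = Pᵢˢᵃᵗ/P ⇒ 1/P = Σzᵢ/Pᵢˢᵃᵗ.
1/P = 0.473/304.4 + 0.527/51.3 = 0.011827 ⇒ P = 84.554 kPa
xᵢ = zᵢP/Pᵢˢᵃᵗ ⇒ x_1 = 0.473·84.554/304.4 = 0.131

Pdew = 84.554 kPa, x_1 = 0.131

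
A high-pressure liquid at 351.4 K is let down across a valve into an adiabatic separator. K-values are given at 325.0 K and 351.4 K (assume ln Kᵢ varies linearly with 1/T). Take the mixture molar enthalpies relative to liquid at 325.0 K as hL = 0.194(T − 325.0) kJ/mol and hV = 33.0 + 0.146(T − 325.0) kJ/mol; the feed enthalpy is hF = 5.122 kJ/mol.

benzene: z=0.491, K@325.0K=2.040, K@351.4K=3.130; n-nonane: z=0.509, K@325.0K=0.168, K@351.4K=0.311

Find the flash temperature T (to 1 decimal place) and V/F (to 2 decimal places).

Adiabatic flash: solve Rachford–Rice at each trial T, then check hF = ψ·hV(T) + (1−ψ)·hL(T).
  T = 325.0 K: K = (2.040, 0.168), RR gives ψ = 0.101, H_out = 3.324 kJ/mol
  T = 351.4 K: K = (3.130, 0.311), RR gives ψ = 0.474, H_out = 20.152 kJ/mol
  T = 338.2 K: K = (2.548, 0.231), RR gives ψ = 0.310, H_out = 12.594 kJ/mol
  T = 331.6 K: K = (2.285, 0.198), RR gives ψ = 0.216, H_out = 8.338 kJ/mol
  T = 328.3 K: K = (2.160, 0.182), RR gives ψ = 0.162, H_out = 5.956 kJ/mol
  T = 326.6 K: K = (2.098, 0.175), RR gives ψ = 0.131, H_out = 4.636 kJ/mol
Linear interpolation between T = 326.6 (H_out = 4.636) and T = 328.3 (H_out = 5.956) on hF = 5.122 gives T ≈ 327.2 K, at which ψ = 0.14.

T = 327.2 K, V/F = 0.14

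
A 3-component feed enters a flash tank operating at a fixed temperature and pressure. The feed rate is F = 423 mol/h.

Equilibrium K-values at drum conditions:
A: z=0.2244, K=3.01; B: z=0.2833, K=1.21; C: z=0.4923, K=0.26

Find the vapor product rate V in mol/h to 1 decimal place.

Rachford–Rice: g(ψ) = Σ zᵢ(Kᵢ−1)/(1+ψ(Kᵢ−1)) = 0.
g(0) = ΣzᵢKᵢ − 1 = 0.1462 and g(1) = 1 − Σzᵢ/Kᵢ = -1.2021, so a root lies in (0, 1).
Newton–Raphson from ψ = 0.5:
  ψ = 0.5000: g = -0.29946, g' = -0.9150 → ψ = 0.1727
  ψ = 0.1727: g = -0.02546, g' = -0.8656 → ψ = 0.1433
  ψ = 0.1433: g = 0.00042, g' = -0.8956 → ψ = 0.1438
Converged at ψ = 0.1438.
Then V = ψ·F = 0.1438·423 = 60.8 mol/h and L = F − V = 362.2 mol/h.

V = 60.8 mol/h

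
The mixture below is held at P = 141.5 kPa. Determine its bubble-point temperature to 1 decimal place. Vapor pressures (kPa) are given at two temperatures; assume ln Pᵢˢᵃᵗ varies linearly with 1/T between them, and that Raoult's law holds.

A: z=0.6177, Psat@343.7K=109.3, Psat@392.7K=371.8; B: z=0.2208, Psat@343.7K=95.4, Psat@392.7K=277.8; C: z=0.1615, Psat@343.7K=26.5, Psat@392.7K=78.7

T = 359.7 K

Bubble-point temperature: ΣzᵢPᵢˢᵃᵗ(T) = P. Interpolate ln Pᵢˢᵃᵗ = aᵢ + bᵢ/T.
  T = 343.7 K: ΣzᵢPᵢˢᵃᵗ = 92.86 kPa
  T = 392.7 K: ΣzᵢPᵢˢᵃᵗ = 303.71 kPa
  T = 368.2 K: ΣzᵢPᵢˢᵃᵗ = 174.59 kPa
  T = 355.9 K: ΣzᵢPᵢˢᵃᵗ = 128.53 kPa
  T = 362.0 K: ΣzᵢPᵢˢᵃᵗ = 150.00 kPa
  T = 358.9 K: ΣzᵢPᵢˢᵃᵗ = 138.77 kPa
  T = 360.4 K: ΣzᵢPᵢˢᵃᵗ = 144.12 kPa
Interpolating between 358.9 K and 360.4 K gives T ≈ 359.7 K.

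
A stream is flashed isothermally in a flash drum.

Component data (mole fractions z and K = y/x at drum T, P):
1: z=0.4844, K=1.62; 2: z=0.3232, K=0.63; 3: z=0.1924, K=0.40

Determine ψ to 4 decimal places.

ψ = 0.2238

Newton–Raphson from ψ = 0.68:
  ψ = 0.6800: g = -0.14353, g' = -0.3688 → ψ = 0.2908
  ψ = 0.2908: g = -0.01939, g' = -0.2909 → ψ = 0.2241
  ψ = 0.2241: g = -0.00009, g' = -0.2886 → ψ = 0.2238
Converged at ψ = 0.2238.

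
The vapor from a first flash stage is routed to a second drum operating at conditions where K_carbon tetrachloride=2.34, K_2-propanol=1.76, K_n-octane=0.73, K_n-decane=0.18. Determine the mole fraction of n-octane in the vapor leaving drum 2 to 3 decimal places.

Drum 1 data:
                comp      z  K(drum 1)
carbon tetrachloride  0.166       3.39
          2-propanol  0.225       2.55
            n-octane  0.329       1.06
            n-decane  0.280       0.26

Drum 1:
Rachford–Rice: g(ψ₁) = Σ zᵢ(Kᵢ−1)/(1+ψ₁(Kᵢ−1)) = 0.
g(0) = ΣzᵢKᵢ − 1 = 0.558 and g(1) = 1 − Σzᵢ/Kᵢ = -0.525, so a root lies in (0, 1).
Iterate (Newton) starting at ψ₁ = 0.5:
  ψ₁ = 0.500: g = 0.0675, g' = -0.756 → ψ₁ = 0.589
  ψ₁ = 0.589: g = -0.0014, g' = -0.794 → ψ₁ = 0.588
Converged at ψ₁ = 0.588.
Drum-1 compositions:
  carbon tetrachloride: x = 0.069, y = 0.234
  2-propanol: x = 0.118, y = 0.300
  n-octane: x = 0.318, y = 0.337
  n-decane: x = 0.495, y = 0.129
Drum-2 feed = drum-1 vapor: z₂ = (0.2341, 0.3003, 0.3369, 0.1288).
Drum 2:
Rachford–Rice: g(ψ₂) = Σ zᵢ(Kᵢ−1)/(1+ψ₂(Kᵢ−1)) = 0.
Feasibility: ΣzᵢKᵢ = 1.345, Σzᵢ/Kᵢ = 1.448 — both > 1, two phases present.
Iterate (Newton) starting at ψ₂ = 0.47:
  ψ₂ = 0.470: g = 0.0846, g' = -0.514 → ψ₂ = 0.635
  ψ₂ = 0.635: g = -0.0065, g' = -0.614 → ψ₂ = 0.624
Converged at ψ₂ = 0.624.
  carbon tetrachloride: x = 0.127, y = 0.298
  2-propanol: x = 0.204, y = 0.359
  n-octane: x = 0.405, y = 0.296
  n-decane: x = 0.264, y = 0.047

y_n-octane (drum 2) = 0.296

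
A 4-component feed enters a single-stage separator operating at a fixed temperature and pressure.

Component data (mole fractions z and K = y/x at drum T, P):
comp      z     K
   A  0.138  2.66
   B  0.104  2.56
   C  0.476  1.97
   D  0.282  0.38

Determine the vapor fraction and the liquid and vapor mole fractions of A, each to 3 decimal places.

ψ = 0.913, x_A = 0.055, y_A = 0.146

Newton–Raphson from ψ = 0.5:
  ψ = 0.500: g = 0.2739, g' = -0.624 → ψ = 0.939
  ψ = 0.939: g = -0.0212, g' = -0.843 → ψ = 0.914
  ψ = 0.914: g = -0.0005, g' = -0.806 → ψ = 0.913
Converged at ψ = 0.913.
Compositions from xᵢ = zᵢ/(1+ψ(Kᵢ−1)), yᵢ = Kᵢxᵢ:
  A: x = 0.055, y = 0.146
  B: x = 0.043, y = 0.110
  C: x = 0.252, y = 0.497
  D: x = 0.650, y = 0.247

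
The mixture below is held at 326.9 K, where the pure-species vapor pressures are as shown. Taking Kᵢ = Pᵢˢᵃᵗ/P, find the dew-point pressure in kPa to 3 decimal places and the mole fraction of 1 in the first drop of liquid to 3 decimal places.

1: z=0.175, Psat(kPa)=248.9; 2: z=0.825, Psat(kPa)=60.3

Pdew = 69.518 kPa, x_1 = 0.049

At the dew point ψ → 1, so Σzᵢ/Kᵢ = 1 with Kᵢ = Pᵢˢᵃᵗ/P ⇒ 1/P = Σzᵢ/Pᵢˢᵃᵗ.
1/P = 0.175/248.9 + 0.825/60.3 = 0.014385 ⇒ P = 69.518 kPa
xᵢ = zᵢP/Pᵢˢᵃᵗ ⇒ x_1 = 0.175·69.518/248.9 = 0.049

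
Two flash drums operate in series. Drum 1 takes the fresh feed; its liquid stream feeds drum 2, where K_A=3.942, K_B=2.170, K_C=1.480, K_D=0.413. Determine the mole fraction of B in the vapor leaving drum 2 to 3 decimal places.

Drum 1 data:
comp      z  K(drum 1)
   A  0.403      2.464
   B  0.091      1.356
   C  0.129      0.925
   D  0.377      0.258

y_B (drum 2) = 0.112

Drum 1:
Let ψ₁ = V/F and solve Σ zᵢ(Kᵢ−1)/(1+ψ₁(Kᵢ−1)) = 0.
g(0) = ΣzᵢKᵢ − 1 = 0.333 and g(1) = 1 − Σzᵢ/Kᵢ = -0.831, so a root lies in (0, 1).
Iterate (Newton) starting at ψ₁ = 0.6:
  ψ₁ = 0.600: g = -0.1736, g' = -0.928 → ψ₁ = 0.413
  ψ₁ = 0.413: g = -0.0173, g' = -0.776 → ψ₁ = 0.391
Converged at ψ₁ = 0.391.
Drum-1 compositions:
  A: x = 0.256, y = 0.632
  B: x = 0.080, y = 0.108
  C: x = 0.133, y = 0.123
  D: x = 0.531, y = 0.137
Drum-2 feed = drum-1 liquid: z₂ = (0.2564, 0.0799, 0.1329, 0.5308).
Drum 2:
Material balance + equilibrium reduce to Σ zᵢ(Kᵢ−1)/(1+ψ₂(Kᵢ−1)) = 0.
Feasibility: ΣzᵢKᵢ = 1.600, Σzᵢ/Kᵢ = 1.477 — both > 1, two phases present.
Newton iteration, ψ₂⁰ = 0.47:
  ψ₂ = 0.470: g = -0.0013, g' = -0.806 → ψ₂ = 0.468
Converged at ψ₂ = 0.468.
  A: x = 0.108, y = 0.425
  B: x = 0.052, y = 0.112
  C: x = 0.109, y = 0.161
  D: x = 0.732, y = 0.302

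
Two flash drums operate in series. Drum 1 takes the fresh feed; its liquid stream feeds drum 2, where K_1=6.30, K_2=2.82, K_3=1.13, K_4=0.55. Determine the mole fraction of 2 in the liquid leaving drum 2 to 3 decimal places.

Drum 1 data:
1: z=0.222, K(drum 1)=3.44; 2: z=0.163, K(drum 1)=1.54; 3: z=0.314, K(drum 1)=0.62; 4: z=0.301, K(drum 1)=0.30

x_2 (drum 2) = 0.056

Drum 1:
Material balance + equilibrium reduce to Σ zᵢ(Kᵢ−1)/(1+ψ₁(Kᵢ−1)) = 0.
Check two-phase: ΣzᵢKᵢ = 1.300 > 1 and Σzᵢ/Kᵢ = 1.680 > 1, so g(0) = 0.300 > 0 and g(1) = -0.680 < 0.
Newton iteration, ψ₁⁰ = 0.5:
  ψ₁ = 0.500: g = -0.1582, g' = -0.716 → ψ₁ = 0.279
  ψ₁ = 0.279: g = 0.0034, g' = -0.788 → ψ₁ = 0.283
Converged at ψ₁ = 0.283.
Drum-1 compositions:
  1: x = 0.131, y = 0.451
  2: x = 0.141, y = 0.218
  3: x = 0.352, y = 0.218
  4: x = 0.375, y = 0.113
Drum-2 feed = drum-1 liquid: z₂ = (0.1312, 0.1414, 0.3519, 0.3755).
Drum 2:
Let ψ₂ = V/F and solve Σ zᵢ(Kᵢ−1)/(1+ψ₂(Kᵢ−1)) = 0.
g(0) = ΣzᵢKᵢ − 1 = 0.830 and g(1) = 1 − Σzᵢ/Kᵢ = -0.065, so a root lies in (0, 1).
Iterate (Newton) starting at ψ₂ = 0.33:
  ψ₂ = 0.330: g = 0.2592, g' = -0.781 → ψ₂ = 0.662
  ψ₂ = 0.662: g = 0.0725, g' = -0.437 → ψ₂ = 0.828
  ψ₂ = 0.828: g = 0.0038, g' = -0.400 → ψ₂ = 0.837
Converged at ψ₂ = 0.837.
  1: x = 0.024, y = 0.152
  2: x = 0.056, y = 0.158
  3: x = 0.317, y = 0.359
  4: x = 0.602, y = 0.331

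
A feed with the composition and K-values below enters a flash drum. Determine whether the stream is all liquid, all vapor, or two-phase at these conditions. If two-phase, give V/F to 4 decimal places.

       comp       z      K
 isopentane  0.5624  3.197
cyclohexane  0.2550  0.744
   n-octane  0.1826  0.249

two-phase, V/F = 0.8214

ΣzᵢKᵢ = 2.0332; Σzᵢ/Kᵢ = 1.2520.
Both exceed 1, so a two-phase solution exists.
Let ψ = V/F and solve Σ zᵢ(Kᵢ−1)/(1+ψ(Kᵢ−1)) = 0.
Newton iteration, ψ⁰ = 0.5:
  ψ = 0.5000: g = 0.29435, g' = -0.9025 → ψ = 0.8262
  ψ = 0.8262: g = -0.00516, g' = -1.0843 → ψ = 0.8214
Converged at ψ = 0.8214.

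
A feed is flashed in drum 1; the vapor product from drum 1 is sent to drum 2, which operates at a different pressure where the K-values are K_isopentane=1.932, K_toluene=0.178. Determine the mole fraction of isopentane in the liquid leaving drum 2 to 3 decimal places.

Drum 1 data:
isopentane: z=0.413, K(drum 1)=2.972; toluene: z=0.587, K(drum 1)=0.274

Drum 1:
Material balance + equilibrium reduce to Σ zᵢ(Kᵢ−1)/(1+ψ₁(Kᵢ−1)) = 0.
Feasibility: ΣzᵢKᵢ = 1.388, Σzᵢ/Kᵢ = 2.281 — both > 1, two phases present.
Newton iteration, ψ₁⁰ = 0.5:
  ψ₁ = 0.500: g = -0.2589, g' = -1.170 → ψ₁ = 0.279
  ψ₁ = 0.279: g = -0.0086, g' = -1.155 → ψ₁ = 0.271
Converged at ψ₁ = 0.271.
Drum-1 compositions:
  isopentane: x = 0.269, y = 0.800
  toluene: x = 0.731, y = 0.200
Drum-2 feed = drum-1 vapor: z₂ = (0.7997, 0.2003).
Drum 2:
Material balance + equilibrium reduce to Σ zᵢ(Kᵢ−1)/(1+ψ₂(Kᵢ−1)) = 0.
g(0) = ΣzᵢKᵢ − 1 = 0.581 and g(1) = 1 − Σzᵢ/Kᵢ = -0.539, so a root lies in (0, 1).
Newton–Raphson from ψ₂ = 0.5:
  ψ₂ = 0.500: g = 0.2289, g' = -0.713 → ψ₂ = 0.821
  ψ₂ = 0.821: g = -0.0840, g' = -1.503 → ψ₂ = 0.765
  ψ₂ = 0.765: g = -0.0085, g' = -1.219 → ψ₂ = 0.758
Converged at ψ₂ = 0.758.
  isopentane: x = 0.469, y = 0.905
  toluene: x = 0.531, y = 0.095

x_isopentane (drum 2) = 0.469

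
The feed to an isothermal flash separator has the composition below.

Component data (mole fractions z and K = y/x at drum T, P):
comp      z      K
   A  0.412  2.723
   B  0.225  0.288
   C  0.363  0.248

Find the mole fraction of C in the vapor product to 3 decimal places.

y_C = 0.108

Newton iteration, V/F⁰ = 0.5:
  V/F = 0.500: g = -0.3049, g' = -1.155 → V/F = 0.236
  V/F = 0.236: g = -0.0199, g' = -1.086 → V/F = 0.218
Converged at V/F = 0.218.
Compositions from xᵢ = zᵢ/(1+V/F(Kᵢ−1)), yᵢ = Kᵢxᵢ:
  A: x = 0.300, y = 0.816
  B: x = 0.266, y = 0.077
  C: x = 0.434, y = 0.108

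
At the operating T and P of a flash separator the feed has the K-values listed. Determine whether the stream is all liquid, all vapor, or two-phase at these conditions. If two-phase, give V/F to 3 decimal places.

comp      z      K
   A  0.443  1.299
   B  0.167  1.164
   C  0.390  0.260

all liquid

ΣzᵢKᵢ = 0.871; Σzᵢ/Kᵢ = 1.985.
Since ΣzᵢKᵢ < 1 the mixture is below its bubble point — single liquid phase.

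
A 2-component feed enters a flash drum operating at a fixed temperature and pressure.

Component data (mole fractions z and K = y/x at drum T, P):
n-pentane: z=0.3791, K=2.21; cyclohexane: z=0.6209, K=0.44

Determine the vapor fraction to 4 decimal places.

Material balance + equilibrium reduce to Σ zᵢ(Kᵢ−1)/(1+ψ(Kᵢ−1)) = 0.
g(0) = ΣzᵢKᵢ − 1 = 0.1110 and g(1) = 1 − Σzᵢ/Kᵢ = -0.5827, so a root lies in (0, 1).
Binary case is linear: z₁(K₁−1)(1+ψ(K₂−1)) + z₂(K₂−1)(1+ψ(K₁−1)) = 0
⇒ ψ = [z₁(K₁−1)+z₂(K₂−1)] / [−(K₁−1)(K₂−1)] = 0.11101/0.67760 = 0.1638

ψ = 0.1638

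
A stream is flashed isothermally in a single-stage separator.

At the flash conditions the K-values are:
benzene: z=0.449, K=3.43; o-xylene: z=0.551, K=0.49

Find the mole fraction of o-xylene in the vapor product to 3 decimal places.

Rachford–Rice: g(β) = Σ zᵢ(Kᵢ−1)/(1+β(Kᵢ−1)) = 0.
Feasibility: ΣzᵢKᵢ = 1.810, Σzᵢ/Kᵢ = 1.255 — both > 1, two phases present.
Binary case is linear: z₁(K₁−1)(1+β(K₂−1)) + z₂(K₂−1)(1+β(K₁−1)) = 0
⇒ β = [z₁(K₁−1)+z₂(K₂−1)] / [−(K₁−1)(K₂−1)] = 0.8101/1.2393 = 0.654
Compositions from xᵢ = zᵢ/(1+β(Kᵢ−1)), yᵢ = Kᵢxᵢ:
  benzene: x = 0.173, y = 0.595
  o-xylene: x = 0.827, y = 0.405

y_o-xylene = 0.405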